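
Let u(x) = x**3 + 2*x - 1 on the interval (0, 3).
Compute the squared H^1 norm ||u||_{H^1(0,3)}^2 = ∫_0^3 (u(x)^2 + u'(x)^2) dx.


||u||_{H^1}^2 = 73131/70

The H^1 norm (squared) on an interval (0, L) is
  ||u||_{H^1}^2 = ∫_0^L u(x)^2 dx + ∫_0^L u'(x)^2 dx.
Compute u'(x) = 3*x**2 + 2.
Then u(x)^2 = x**6 + 4*x**4 - 2*x**3 + 4*x**2 - 4*x + 1 and u'(x)^2 = 9*x**4 + 12*x**2 + 4.
Integrate each monomial from 0 to 3 using ∫_0^3 c·x^n dx = c·3^(n+1)/(n+1):
  ∫_0^3 u(x)^2 dx = ∫_0^3 (x^6 + 4*x^4 - 2*x^3 + 4*x^2 - 4*x + 1) dx. Term by term:
    ∫_0^3 x^6 dx = 2187/7;  ∫_0^3 4*x^4 dx = 972/5;  ∫_0^3 -2*x^3 dx = -81/2;
    ∫_0^3 4*x^2 dx = 36;  ∫_0^3 -4*x dx = -18;  ∫_0^3 1 dx = 3.
  Sum: 2187/7 + 972/5 − 81/2 + 36 − 18 + 3 = 34113/70.
  ∫_0^3 u'(x)^2 dx = ∫_0^3 (9*x^4 + 12*x^2 + 4) dx. Term by term:
    ∫_0^3 9*x^4 dx = 2187/5;  ∫_0^3 12*x^2 dx = 108;  ∫_0^3 4 dx = 12.
  Sum: 2187/5 + 108 + 12 = 2787/5.
Adding: ||u||_{H^1}^2 = 34113/70 + 2787/5 = 73131/70.


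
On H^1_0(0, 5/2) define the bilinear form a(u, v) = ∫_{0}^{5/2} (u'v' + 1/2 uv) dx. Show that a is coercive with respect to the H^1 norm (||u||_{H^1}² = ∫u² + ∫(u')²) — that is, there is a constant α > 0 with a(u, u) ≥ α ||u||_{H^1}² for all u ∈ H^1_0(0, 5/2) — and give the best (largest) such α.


α = (25 + 8*π^2)/(2*(25 + 4*π^2))

Coercivity of a(·,·) on H^1_0(0, 5/2) means a(u, u) ≥ α ||u||_{H^1}² for every u ∈ H^1_0.
The interval has length L = 5/2, and Poincaré/coercivity depend only on L. Here a(u, u) = ∫(u')² + (1/2)·∫u².
Here 0 < c = 1/2 < 1. The condition a(u,u) ≥ α||u||_{H^1}² reads (1−α)∫(u')² ≥ (α−c)∫u². Any admissible α is ≤ 1 (rapidly oscillating u have ∫u²/∫(u')² → 0), and α = 1 would force 0 ≥ (1−c)∫u², impossible since c < 1; so 1−α > 0. By the sharp Poincaré inequality on H^1_0 of an interval of length L, ∫(u')² ≥ (π/L)²∫u² with equality for the first sine mode sin(π(x−x₀)/L) (x₀ the left endpoint), so the inequality holds for all u iff (1−α)(π/L)² ≥ α − c, i.e. α ≤ ((π/L)² + c)/((π/L)² + 1) = (1 + c(L/π)²)/(1 + (L/π)²). With (π/L)² = 4*π^2/25 and c = 1/2, the largest admissible constant is α = ((π/L)² + c)/((π/L)² + 1).
Simplifying, α = (25 + 8*π^2)/(2*(25 + 4*π^2)).


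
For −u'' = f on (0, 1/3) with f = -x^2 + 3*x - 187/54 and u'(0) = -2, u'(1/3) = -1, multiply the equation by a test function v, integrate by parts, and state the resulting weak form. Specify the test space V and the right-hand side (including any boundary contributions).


V = H^1(0, 1/3) (v unrestricted at boundary; u is determined up to an additive constant); weak form: ∫_0^1/3 u'v' dx = ∫_0^1/3 (-x^2 + 3*x - 187/54) v dx − v(1/3) + 2·v(0) for all v ∈ V.

Multiply both sides by a test function v and integrate from 0 to 1/3:
  ∫_0^1/3 −u''(x) v(x) dx = ∫_0^1/3 f(x) v(x) dx.
Integrate the LHS by parts once:
  ∫_0^1/3 −u'' v dx = −[u'(x) v(x)]_0^1/3 + ∫_0^1/3 u'(x) v'(x) dx.
Thus ∫_0^1/3 u'(x) v'(x) dx = ∫_0^1/3 f(x) v(x) dx + [u'(x) v(x)]_0^1/3.
Choose V so that boundary terms are either known or forced to vanish.
u has inhomogeneous Neumann u'(0) = -2, u'(1/3) = -1. [u' v]_0^1/3 = (-1)·v(1/3) − (-2)·v(0) = − v(1/3) + 2·v(0). Take V = H^1(0, 1/3); boundary term becomes part of RHS.
Weak formulation: find u (satisfying any essential BC) such that ∫_0^1/3 u'(x) v'(x) dx = ∫_0^1/3 f v dx − v(1/3) + 2·v(0) for all v ∈ V (Neumann data are natural BCs: they enter the RHS as boundary terms).
Substituting f(x) = -x^2 + 3*x - 187/54, the right-hand side is ∫_0^1/3 (-x^2 + 3*x - 187/54) v dx − v(1/3) + 2·v(0).
Compatibility check (pure Neumann): taking v ≡ 1 ∈ V gives 0 = ∫_0^1/3 f dx + (-1) − (-2), i.e. ∫_0^1/3 f dx must equal u'(0) − u'(1/3) = -1. Indeed ∫_0^1/3 (-x^2 + 3*x - 187/54) dx = -1, so the data are compatible. The solution is then unique only up to an additive constant (fix it e.g. by requiring ∫_0^1/3 u dx = 0).


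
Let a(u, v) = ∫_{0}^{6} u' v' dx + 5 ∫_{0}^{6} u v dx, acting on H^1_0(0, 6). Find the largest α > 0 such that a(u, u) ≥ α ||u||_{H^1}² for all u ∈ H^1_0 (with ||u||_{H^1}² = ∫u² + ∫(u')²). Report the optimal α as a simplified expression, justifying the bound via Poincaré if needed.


α = 1

Coercivity of a(·,·) on H^1_0(0, 6) means a(u, u) ≥ α ||u||_{H^1}² for every u ∈ H^1_0.
The interval has length L = 6, and Poincaré/coercivity depend only on L. Here a(u, u) = ∫(u')² + (5)·∫u².
Here c = 5 ≥ 1, so a(u,u) = ∫(u')² + c∫u² ≥ ∫(u')² + ∫u² = ||u||_{H^1}², i.e. α = 1 works. No larger α is possible: a(u,u) ≥ α||u||_{H^1}² means (1−α)∫(u')² ≥ (α−c)∫u², and for the modes u_n = sin(nπ(x−x₀)/L) (x₀ the left endpoint) one has ∫u_n²/∫(u_n')² = (L/(nπ))² → 0, so a(u_n,u_n)/||u_n||_{H^1}² → 1. Hence the optimal constant is α = 1.
Therefore α = 1.


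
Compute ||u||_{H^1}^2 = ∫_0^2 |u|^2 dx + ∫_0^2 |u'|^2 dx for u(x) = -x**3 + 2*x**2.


||u||_{H^1}^2 = 192/35

The H^1 norm (squared) on an interval (0, L) is
  ||u||_{H^1}^2 = ∫_0^L u(x)^2 dx + ∫_0^L u'(x)^2 dx.
Compute u'(x) = -3*x**2 + 4*x.
Then u(x)^2 = x**6 - 4*x**5 + 4*x**4 and u'(x)^2 = 9*x**4 - 24*x**3 + 16*x**2.
Integrate each monomial from 0 to 2 using ∫_0^2 c·x^n dx = c·2^(n+1)/(n+1):
  ∫_0^2 u(x)^2 dx = ∫_0^2 (x^6 - 4*x^5 + 4*x^4) dx. Term by term:
    ∫_0^2 x^6 dx = 128/7;  ∫_0^2 -4*x^5 dx = -128/3;  ∫_0^2 4*x^4 dx = 128/5.
  Sum: 128/7 − 128/3 + 128/5 = 128/105.
  ∫_0^2 u'(x)^2 dx = ∫_0^2 (9*x^4 - 24*x^3 + 16*x^2) dx. Term by term:
    ∫_0^2 9*x^4 dx = 288/5;  ∫_0^2 -24*x^3 dx = -96;  ∫_0^2 16*x^2 dx = 128/3.
  Sum: 288/5 − 96 + 128/3 = 64/15.
Adding: ||u||_{H^1}^2 = 128/105 + 64/15 = 192/35.


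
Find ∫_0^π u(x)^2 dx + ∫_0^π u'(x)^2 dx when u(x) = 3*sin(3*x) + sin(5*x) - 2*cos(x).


||u||_{H^1(0,π)}^2 = 62*π

u'(x) = 2*sin(x) + 9*cos(3*x) + 5*cos(5*x).
Expand u² and (u')² and integrate term by term on (0, π), using: for integers n ≥ 1, ∫_0^π sin²(nx) dx = ∫_0^π cos²(nx) dx = π/2; for n ≠ n', ∫_0^π sin(nx)sin(n'x) dx = ∫_0^π cos(nx)cos(n'x) dx = 0; and by product-to-sum, ∫_0^π sin(nx)cos(n'x) dx = ½∫_0^π [sin((n+n')x) + sin((n−n')x)] dx, which is 0 when n+n' is even and 2n/(n²−n'²) when n+n' is odd (it need not vanish on (0, π)).
  u² squared terms: (-2)²·∫cos(x)² dx = 4·π/2 = 2*π;  (3)²·∫sin(3x)² dx = 9·π/2 = 9*π/2;  (1)²·∫sin(5x)² dx = 1·π/2 = π/2.
  u² cross terms: 2·(-2)·(3)·∫cos(x)·sin(3x) dx = -12·(0) = 0;  2·(-2)·(1)·∫cos(x)·sin(5x) dx = -4·(0) = 0;  2·(3)·(1)·∫sin(3x)·sin(5x) dx = 6·(0) = 0.
  So ∫_0^π u² dx = 2*π + 9*π/2 + π/2 + 0 + 0 + 0 = 7*π.
  (u')² squared terms: (2)²·∫sin(x)² dx = 4·π/2 = 2*π;  (5)²·∫cos(5x)² dx = 25·π/2 = 25*π/2;  (9)²·∫cos(3x)² dx = 81·π/2 = 81*π/2.
  (u')² cross terms: 2·(2)·(5)·∫sin(x)·cos(5x) dx = 20·(0) = 0;  2·(2)·(9)·∫sin(x)·cos(3x) dx = 36·(0) = 0;  2·(5)·(9)·∫cos(5x)·cos(3x) dx = 90·(0) = 0.
  So ∫_0^π (u')² dx = 2*π + 25*π/2 + 81*π/2 + 0 + 0 + 0 = 55*π.
||u||_{H^1}^2 = (7*π) + (55*π) = 62*π.


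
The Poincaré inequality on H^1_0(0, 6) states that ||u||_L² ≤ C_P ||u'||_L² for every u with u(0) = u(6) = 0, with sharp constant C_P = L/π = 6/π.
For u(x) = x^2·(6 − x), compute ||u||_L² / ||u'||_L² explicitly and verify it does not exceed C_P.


||u||_L² / ||u'||_L² = 3*sqrt(14)/7 < C_P = 6/π.

u(x) = x^2·(6 − x), so u'(x) = 3*x*(4 - x).
u(x) = x^2·(6 − x) vanishes at x = 0 and x = 6, so u ∈ H^1_0(0, 6). Differentiate via the product rule and integrate the resulting polynomials term by term.
  ∫_0^6 u² dx = ∫_0^6 (x^6 - 12*x^5 + 36*x^4) dx. Term by term:
    ∫_0^6 x^6 dx = 279936/7;  ∫_0^6 -12*x^5 dx = -93312;  ∫_0^6 36*x^4 dx = 279936/5.
  Sum: 279936/7 − 93312 + 279936/5 = 93312/35.
  ∫_0^6 (u')² dx = ∫_0^6 (9*x^4 - 72*x^3 + 144*x^2) dx. Term by term:
    ∫_0^6 9*x^4 dx = 69984/5;  ∫_0^6 -72*x^3 dx = -23328;  ∫_0^6 144*x^2 dx = 10368.
  Sum: 69984/5 − 23328 + 10368 = 5184/5.
∫_0^6 u² dx = 93312/35, so ||u||_L² = 216*sqrt(70)/35.
∫_0^6 (u')² dx = 5184/5, so ||u'||_L² = 72*sqrt(5)/5.
Ratio ||u||_L² / ||u'||_L² = 3*sqrt(14)/7.
Sharp Poincaré constant on H^1_0(0, 6) is C_P = L/π = 6/π, achieved by sin(π/6·x).
A polynomial bump cannot attain the sharp Poincaré constant (only the first sine eigenfunction does), so the ratio is strictly less than C_P, consistent with ||u||_L² ≤ C_P ||u'||_L².


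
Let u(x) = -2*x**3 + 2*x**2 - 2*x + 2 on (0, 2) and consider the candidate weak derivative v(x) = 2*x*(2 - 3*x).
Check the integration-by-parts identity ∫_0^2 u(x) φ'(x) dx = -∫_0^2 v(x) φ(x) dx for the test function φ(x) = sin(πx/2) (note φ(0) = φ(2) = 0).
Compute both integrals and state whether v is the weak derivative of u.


LHS = -192/π^3 + 40/π, RHS = -192/π^3 + 32/π. No, v is not the weak derivative of u.

u(x) = -2*x**3 + 2*x**2 - 2*x + 2, classical derivative u'(x) = -6*x**2 + 4*x - 2.
φ(x) = sin(πx/2), so φ'(x) = π*cos(π*x/2)/2.
Note φ(0) = φ(2) = 0, so the boundary term u·φ vanishes.
LHS = ∫_0^2 u(x) φ'(x) dx = ∫_0^2 (-π*x^3*cos(π*x/2) + π*x^2*cos(π*x/2) - π*x*cos(π*x/2) + π*cos(π*x/2)) dx. Term by term:
  ∫_0^2 π*cos(π*x/2) dx = 0;  ∫_0^2 π*x^2*cos(π*x/2) dx = -16/π;  ∫_0^2 -π*x*cos(π*x/2) dx = 8/π;
  ∫_0^2 -π*x^3*cos(π*x/2) dx = -192/π^3 + 48/π.
Sum: 0 − 16/π + 8/π + -192/π^3 + 48/π = -192/π^3 + 40/π.
So LHS = -192/π^3 + 40/π.
∫_0^2 v(x) φ(x) dx = ∫_0^2 (-6*x^2*sin(π*x/2) + 4*x*sin(π*x/2)) dx. Term by term:
  ∫_0^2 -6*x^2*sin(π*x/2) dx = -48/π + 192/π^3;  ∫_0^2 4*x*sin(π*x/2) dx = 16/π.
Sum: -48/π + 192/π^3 + 16/π = -32/π + 192/π^3.
So RHS = -∫_0^2 v(x) φ(x) dx = -192/π^3 + 32/π.
LHS − RHS = 8/π ≠ 0, so the identity fails.
(For a valid weak derivative the identity must hold for EVERY test function, in particular this one. The failure shows v is NOT the weak derivative of u.)
Correct weak derivative would be u'(x) = -6*x**2 + 4*x - 2.


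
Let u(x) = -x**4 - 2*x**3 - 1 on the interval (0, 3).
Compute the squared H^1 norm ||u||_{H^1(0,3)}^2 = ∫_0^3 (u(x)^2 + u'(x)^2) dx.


||u||_{H^1}^2 = 1363521/70

The H^1 norm (squared) on an interval (0, L) is
  ||u||_{H^1}^2 = ∫_0^L u(x)^2 dx + ∫_0^L u'(x)^2 dx.
Compute u'(x) = -4*x**3 - 6*x**2.
Then u(x)^2 = x**8 + 4*x**7 + 4*x**6 + 2*x**4 + 4*x**3 + 1 and u'(x)^2 = 16*x**6 + 48*x**5 + 36*x**4.
Integrate each monomial from 0 to 3 using ∫_0^3 c·x^n dx = c·3^(n+1)/(n+1):
  ∫_0^3 u(x)^2 dx = ∫_0^3 (x^8 + 4*x^7 + 4*x^6 + 2*x^4 + 4*x^3 + 1) dx. Term by term:
    ∫_0^3 x^8 dx = 2187;  ∫_0^3 4*x^7 dx = 6561/2;  ∫_0^3 4*x^6 dx = 8748/7;
    ∫_0^3 2*x^4 dx = 486/5;  ∫_0^3 4*x^3 dx = 81;  ∫_0^3 1 dx = 3.
  Sum: 2187 + 6561/2 + 8748/7 + 486/5 + 81 + 3 = 482889/70.
  ∫_0^3 u'(x)^2 dx = ∫_0^3 (16*x^6 + 48*x^5 + 36*x^4) dx. Term by term:
    ∫_0^3 16*x^6 dx = 34992/7;  ∫_0^3 48*x^5 dx = 5832;  ∫_0^3 36*x^4 dx = 8748/5.
  Sum: 34992/7 + 5832 + 8748/5 = 440316/35.
Adding: ||u||_{H^1}^2 = 482889/70 + 440316/35 = 1363521/70.


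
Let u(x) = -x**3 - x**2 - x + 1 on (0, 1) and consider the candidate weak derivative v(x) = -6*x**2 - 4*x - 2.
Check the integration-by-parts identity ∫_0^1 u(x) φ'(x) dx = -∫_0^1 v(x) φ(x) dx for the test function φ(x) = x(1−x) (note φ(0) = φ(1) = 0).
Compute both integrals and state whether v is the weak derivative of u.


LHS = 29/60, RHS = 29/30. No, v is not the weak derivative of u.

u(x) = -x**3 - x**2 - x + 1, classical derivative u'(x) = -3*x**2 - 2*x - 1.
φ(x) = x(1−x), so φ'(x) = 1 - 2*x.
Note φ(0) = φ(1) = 0, so the boundary term u·φ vanishes.
LHS = ∫_0^1 u(x) φ'(x) dx = ∫_0^1 (2*x^4 + x^3 + x^2 - 3*x + 1) dx. Term by term:
  ∫_0^1 2*x^4 dx = 2/5;  ∫_0^1 x^3 dx = 1/4;  ∫_0^1 x^2 dx = 1/3;
  ∫_0^1 -3*x dx = -3/2;  ∫_0^1 1 dx = 1.
Sum: 2/5 + 1/4 + 1/3 − 3/2 + 1 = 29/60.
So LHS = 29/60.
∫_0^1 v(x) φ(x) dx = ∫_0^1 (6*x^4 - 2*x^3 - 2*x^2 - 2*x) dx. Term by term:
  ∫_0^1 6*x^4 dx = 6/5;  ∫_0^1 -2*x^3 dx = -1/2;  ∫_0^1 -2*x^2 dx = -2/3;
  ∫_0^1 -2*x dx = -1.
Sum: 6/5 − 1/2 − 2/3 − 1 = -29/30.
So RHS = -∫_0^1 v(x) φ(x) dx = 29/30.
LHS − RHS = -29/60 ≠ 0, so the identity fails.
(For a valid weak derivative the identity must hold for EVERY test function, in particular this one. The failure shows v is NOT the weak derivative of u.)
Correct weak derivative would be u'(x) = -3*x**2 - 2*x - 1.


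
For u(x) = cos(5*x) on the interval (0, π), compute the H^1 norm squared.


||u||_{H^1(0,π)}^2 = 13*π

u'(x) = -5*sin(5*x).
Expand u² and (u')² and integrate term by term on (0, π), using: for integers n ≥ 1, ∫_0^π sin²(nx) dx = ∫_0^π cos²(nx) dx = π/2; for n ≠ n', ∫_0^π sin(nx)sin(n'x) dx = ∫_0^π cos(nx)cos(n'x) dx = 0; and by product-to-sum, ∫_0^π sin(nx)cos(n'x) dx = ½∫_0^π [sin((n+n')x) + sin((n−n')x)] dx, which is 0 when n+n' is even and 2n/(n²−n'²) when n+n' is odd (it need not vanish on (0, π)).
  u² squared terms: (1)²·∫cos(5x)² dx = 1·π/2 = π/2.
  So ∫_0^π u² dx = π/2.
  (u')² squared terms: (-5)²·∫sin(5x)² dx = 25·π/2 = 25*π/2.
  So ∫_0^π (u')² dx = 25*π/2.
||u||_{H^1}^2 = (π/2) + (25*π/2) = 13*π.


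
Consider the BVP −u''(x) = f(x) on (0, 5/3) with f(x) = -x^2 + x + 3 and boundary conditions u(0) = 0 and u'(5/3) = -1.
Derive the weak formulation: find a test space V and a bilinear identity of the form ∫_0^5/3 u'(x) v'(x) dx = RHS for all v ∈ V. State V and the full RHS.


V = {v ∈ H^1(0, 5/3) : v(0) = 0} (test functions vanish at x = 0 where u is specified); weak form: ∫_0^5/3 u'v' dx = ∫_0^5/3 (-x^2 + x + 3) v dx − v(5/3) for all v ∈ V.

Multiply both sides by a test function v and integrate from 0 to 5/3:
  ∫_0^5/3 −u''(x) v(x) dx = ∫_0^5/3 f(x) v(x) dx.
Integrate the LHS by parts once:
  ∫_0^5/3 −u'' v dx = −[u'(x) v(x)]_0^5/3 + ∫_0^5/3 u'(x) v'(x) dx.
Thus ∫_0^5/3 u'(x) v'(x) dx = ∫_0^5/3 f(x) v(x) dx + [u'(x) v(x)]_0^5/3.
Choose V so that boundary terms are either known or forced to vanish.
Mixed BC: u(0) = 0 (Dirichlet) and u'(5/3) = -1 (Neumann). Define V = {v ∈ H^1(0, 5/3) : v(0) = 0}. Then [u' v]_0^5/3 = u'(5/3)·v(5/3) − u'(0)·0 = − v(5/3).
Weak formulation: find u (satisfying any essential BC) such that ∫_0^5/3 u'(x) v'(x) dx = ∫_0^5/3 f v dx − v(5/3) for all v ∈ V (Dirichlet at 0 absorbed into V; Neumann datum at x = 5/3 contributes the boundary term).
Substituting f(x) = -x^2 + x + 3, the right-hand side is ∫_0^5/3 (-x^2 + x + 3) v dx − v(5/3).


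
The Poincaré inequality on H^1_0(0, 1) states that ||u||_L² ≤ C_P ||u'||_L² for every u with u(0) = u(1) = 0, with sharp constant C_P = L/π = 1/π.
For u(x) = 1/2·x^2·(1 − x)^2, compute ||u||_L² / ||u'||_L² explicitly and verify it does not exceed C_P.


||u||_L² / ||u'||_L² = sqrt(3)/6 < C_P = 1/π.

u(x) = 1/2·x^2·(1 − x)^2, so u'(x) = x*(x - 1)*(2*x - 1).
u(x) = 1/2·x^2·(1 − x)^2 vanishes at x = 0 and x = 1, so u ∈ H^1_0(0, 1). Differentiate via the product rule and integrate the resulting polynomials term by term.
  ∫_0^1 u² dx = ∫_0^1 (x^8/4 - x^7 + 3*x^6/2 - x^5 + x^4/4) dx. Term by term:
    ∫_0^1 x^8/4 dx = 1/36;  ∫_0^1 -x^7 dx = -1/8;  ∫_0^1 3*x^6/2 dx = 3/14;
    ∫_0^1 -x^5 dx = -1/6;  ∫_0^1 x^4/4 dx = 1/20.
  Sum: 1/36 − 1/8 + 3/14 − 1/6 + 1/20 = 1/2520.
  ∫_0^1 (u')² dx = ∫_0^1 (4*x^6 - 12*x^5 + 13*x^4 - 6*x^3 + x^2) dx. Term by term:
    ∫_0^1 4*x^6 dx = 4/7;  ∫_0^1 -12*x^5 dx = -2;  ∫_0^1 13*x^4 dx = 13/5;
    ∫_0^1 -6*x^3 dx = -3/2;  ∫_0^1 x^2 dx = 1/3.
  Sum: 4/7 − 2 + 13/5 − 3/2 + 1/3 = 1/210.
∫_0^1 u² dx = 1/2520, so ||u||_L² = sqrt(70)/420.
∫_0^1 (u')² dx = 1/210, so ||u'||_L² = sqrt(210)/210.
Ratio ||u||_L² / ||u'||_L² = sqrt(3)/6.
Sharp Poincaré constant on H^1_0(0, 1) is C_P = L/π = 1/π, achieved by sin(π·x).
A polynomial bump cannot attain the sharp Poincaré constant (only the first sine eigenfunction does), so the ratio is strictly less than C_P, consistent with ||u||_L² ≤ C_P ||u'||_L².


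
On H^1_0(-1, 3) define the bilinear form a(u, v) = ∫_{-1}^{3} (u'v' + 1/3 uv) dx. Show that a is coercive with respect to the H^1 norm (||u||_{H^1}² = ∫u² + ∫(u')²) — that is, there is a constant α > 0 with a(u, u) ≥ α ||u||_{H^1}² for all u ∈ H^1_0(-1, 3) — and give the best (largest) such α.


α = (16/3 + π^2)/(π^2 + 16)

Coercivity of a(·,·) on H^1_0(-1, 3) means a(u, u) ≥ α ||u||_{H^1}² for every u ∈ H^1_0.
The interval has length L = 4, and Poincaré/coercivity depend only on L. Here a(u, u) = ∫(u')² + (1/3)·∫u².
Here 0 < c = 1/3 < 1. The condition a(u,u) ≥ α||u||_{H^1}² reads (1−α)∫(u')² ≥ (α−c)∫u². Any admissible α is ≤ 1 (rapidly oscillating u have ∫u²/∫(u')² → 0), and α = 1 would force 0 ≥ (1−c)∫u², impossible since c < 1; so 1−α > 0. By the sharp Poincaré inequality on H^1_0 of an interval of length L, ∫(u')² ≥ (π/L)²∫u² with equality for the first sine mode sin(π(x−x₀)/L) (x₀ the left endpoint), so the inequality holds for all u iff (1−α)(π/L)² ≥ α − c, i.e. α ≤ ((π/L)² + c)/((π/L)² + 1) = (1 + c(L/π)²)/(1 + (L/π)²). With (π/L)² = π^2/16 and c = 1/3, the largest admissible constant is α = ((π/L)² + c)/((π/L)² + 1).
Simplifying, α = (16/3 + π^2)/(π^2 + 16).


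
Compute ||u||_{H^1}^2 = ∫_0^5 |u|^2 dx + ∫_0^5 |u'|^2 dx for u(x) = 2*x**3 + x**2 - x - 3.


||u||_{H^1}^2 = 1074925/14

The H^1 norm (squared) on an interval (0, L) is
  ||u||_{H^1}^2 = ∫_0^L u(x)^2 dx + ∫_0^L u'(x)^2 dx.
Compute u'(x) = 6*x**2 + 2*x - 1.
Then u(x)^2 = 4*x**6 + 4*x**5 - 3*x**4 - 14*x**3 - 5*x**2 + 6*x + 9 and u'(x)^2 = 36*x**4 + 24*x**3 - 8*x**2 - 4*x + 1.
Integrate each monomial from 0 to 5 using ∫_0^5 c·x^n dx = c·5^(n+1)/(n+1):
  ∫_0^5 u(x)^2 dx = ∫_0^5 (4*x^6 + 4*x^5 - 3*x^4 - 14*x^3 - 5*x^2 + 6*x + 9) dx. Term by term:
    ∫_0^5 4*x^6 dx = 312500/7;  ∫_0^5 4*x^5 dx = 31250/3;  ∫_0^5 -3*x^4 dx = -1875;
    ∫_0^5 -14*x^3 dx = -4375/2;  ∫_0^5 -5*x^2 dx = -625/3;  ∫_0^5 6*x dx = 75;
    ∫_0^5 9 dx = 45.
  Sum: 312500/7 + 31250/3 − 1875 − 4375/2 − 625/3 + 75 + 45 = 2138165/42.
  ∫_0^5 u'(x)^2 dx = ∫_0^5 (36*x^4 + 24*x^3 - 8*x^2 - 4*x + 1) dx. Term by term:
    ∫_0^5 36*x^4 dx = 22500;  ∫_0^5 24*x^3 dx = 3750;  ∫_0^5 -8*x^2 dx = -1000/3;
    ∫_0^5 -4*x dx = -50;  ∫_0^5 1 dx = 5.
  Sum: 22500 + 3750 − 1000/3 − 50 + 5 = 77615/3.
Adding: ||u||_{H^1}^2 = 2138165/42 + 77615/3 = 1074925/14.


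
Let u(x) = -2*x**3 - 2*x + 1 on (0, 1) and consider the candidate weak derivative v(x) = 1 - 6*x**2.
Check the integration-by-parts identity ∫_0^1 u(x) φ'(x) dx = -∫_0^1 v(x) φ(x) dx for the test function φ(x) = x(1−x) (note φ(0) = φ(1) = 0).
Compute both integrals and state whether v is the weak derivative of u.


LHS = 19/30, RHS = 2/15. No, v is not the weak derivative of u.

u(x) = -2*x**3 - 2*x + 1, classical derivative u'(x) = -6*x**2 - 2.
φ(x) = x(1−x), so φ'(x) = 1 - 2*x.
Note φ(0) = φ(1) = 0, so the boundary term u·φ vanishes.
LHS = ∫_0^1 u(x) φ'(x) dx = ∫_0^1 (4*x^4 - 2*x^3 + 4*x^2 - 4*x + 1) dx. Term by term:
  ∫_0^1 4*x^4 dx = 4/5;  ∫_0^1 -2*x^3 dx = -1/2;  ∫_0^1 4*x^2 dx = 4/3;
  ∫_0^1 -4*x dx = -2;  ∫_0^1 1 dx = 1.
Sum: 4/5 − 1/2 + 4/3 − 2 + 1 = 19/30.
So LHS = 19/30.
∫_0^1 v(x) φ(x) dx = ∫_0^1 (6*x^4 - 6*x^3 - x^2 + x) dx. Term by term:
  ∫_0^1 6*x^4 dx = 6/5;  ∫_0^1 -6*x^3 dx = -3/2;  ∫_0^1 -x^2 dx = -1/3;
  ∫_0^1 x dx = 1/2.
Sum: 6/5 − 3/2 − 1/3 + 1/2 = -2/15.
So RHS = -∫_0^1 v(x) φ(x) dx = 2/15.
LHS − RHS = 1/2 ≠ 0, so the identity fails.
(For a valid weak derivative the identity must hold for EVERY test function, in particular this one. The failure shows v is NOT the weak derivative of u.)
Correct weak derivative would be u'(x) = -6*x**2 - 2.


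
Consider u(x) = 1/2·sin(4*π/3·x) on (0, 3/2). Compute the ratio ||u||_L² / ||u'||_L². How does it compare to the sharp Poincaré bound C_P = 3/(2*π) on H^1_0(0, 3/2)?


||u||_L² / ||u'||_L² = 3/(4*π) < C_P = 3/(2*π).

u(x) = 1/2·sin(4*π/3·x), so u'(x) = 2*π*cos(4*π*x/3)/3.
Writing u(x) = A·sin(kπx/L) with A = 1/2 and k = 2, use ∫_0^L sin²(kπx/L) dx = L/2 and ∫_0^L cos²(kπx/L) dx = L/2.
u² = 1/4·sin²(4*π/3·x) and (u')² = 4*π^2/9·cos²(4*π/3·x), and each of sin², cos² integrates to L/2 = 3/4 over (0, 3/2).
∫_0^3/2 u² dx = 3/16, so ||u||_L² = sqrt(3)/4.
∫_0^3/2 (u')² dx = π^2/3, so ||u'||_L² = sqrt(3)*π/3.
Ratio ||u||_L² / ||u'||_L² = 3/(4*π).
Sharp Poincaré constant on H^1_0(0, 3/2) is C_P = L/π = 3/(2*π), achieved by sin(2*π/3·x).
This is the k = 2 harmonic; the ratio L/(kπ) is strictly less than C_P = L/π, consistent with the sharp inequality ||u||_L² ≤ C_P ||u'||_L².


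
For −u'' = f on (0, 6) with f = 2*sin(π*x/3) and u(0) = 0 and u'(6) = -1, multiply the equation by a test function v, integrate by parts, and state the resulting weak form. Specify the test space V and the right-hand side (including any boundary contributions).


V = {v ∈ H^1(0, 6) : v(0) = 0} (test functions vanish at x = 0 where u is specified); weak form: ∫_0^6 u'v' dx = ∫_0^6 (2*sin(π*x/3)) v dx − v(6) for all v ∈ V.

Multiply both sides by a test function v and integrate from 0 to 6:
  ∫_0^6 −u''(x) v(x) dx = ∫_0^6 f(x) v(x) dx.
Integrate the LHS by parts once:
  ∫_0^6 −u'' v dx = −[u'(x) v(x)]_0^6 + ∫_0^6 u'(x) v'(x) dx.
Thus ∫_0^6 u'(x) v'(x) dx = ∫_0^6 f(x) v(x) dx + [u'(x) v(x)]_0^6.
Choose V so that boundary terms are either known or forced to vanish.
Mixed BC: u(0) = 0 (Dirichlet) and u'(6) = -1 (Neumann). Define V = {v ∈ H^1(0, 6) : v(0) = 0}. Then [u' v]_0^6 = u'(6)·v(6) − u'(0)·0 = − v(6).
Weak formulation: find u (satisfying any essential BC) such that ∫_0^6 u'(x) v'(x) dx = ∫_0^6 f v dx − v(6) for all v ∈ V (Dirichlet at 0 absorbed into V; Neumann datum at x = 6 contributes the boundary term).
Substituting f(x) = 2*sin(π*x/3), the right-hand side is ∫_0^6 (2*sin(π*x/3)) v dx − v(6).


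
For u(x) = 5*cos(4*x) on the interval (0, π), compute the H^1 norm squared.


||u||_{H^1(0,π)}^2 = 425*π/2

u'(x) = -20*sin(4*x).
Expand u² and (u')² and integrate term by term on (0, π), using: for integers n ≥ 1, ∫_0^π sin²(nx) dx = ∫_0^π cos²(nx) dx = π/2; for n ≠ n', ∫_0^π sin(nx)sin(n'x) dx = ∫_0^π cos(nx)cos(n'x) dx = 0; and by product-to-sum, ∫_0^π sin(nx)cos(n'x) dx = ½∫_0^π [sin((n+n')x) + sin((n−n')x)] dx, which is 0 when n+n' is even and 2n/(n²−n'²) when n+n' is odd (it need not vanish on (0, π)).
  u² squared terms: (5)²·∫cos(4x)² dx = 25·π/2 = 25*π/2.
  So ∫_0^π u² dx = 25*π/2.
  (u')² squared terms: (-20)²·∫sin(4x)² dx = 400·π/2 = 200*π.
  So ∫_0^π (u')² dx = 200*π.
||u||_{H^1}^2 = (25*π/2) + (200*π) = 425*π/2.


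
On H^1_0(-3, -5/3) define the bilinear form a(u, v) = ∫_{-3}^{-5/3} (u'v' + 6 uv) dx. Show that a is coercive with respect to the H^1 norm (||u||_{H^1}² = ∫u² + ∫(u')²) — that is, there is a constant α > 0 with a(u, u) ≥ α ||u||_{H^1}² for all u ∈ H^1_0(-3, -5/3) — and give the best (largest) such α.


α = 1

Coercivity of a(·,·) on H^1_0(-3, -5/3) means a(u, u) ≥ α ||u||_{H^1}² for every u ∈ H^1_0.
The interval has length L = 4/3, and Poincaré/coercivity depend only on L. Here a(u, u) = ∫(u')² + (6)·∫u².
Here c = 6 ≥ 1, so a(u,u) = ∫(u')² + c∫u² ≥ ∫(u')² + ∫u² = ||u||_{H^1}², i.e. α = 1 works. No larger α is possible: a(u,u) ≥ α||u||_{H^1}² means (1−α)∫(u')² ≥ (α−c)∫u², and for the modes u_n = sin(nπ(x−x₀)/L) (x₀ the left endpoint) one has ∫u_n²/∫(u_n')² = (L/(nπ))² → 0, so a(u_n,u_n)/||u_n||_{H^1}² → 1. Hence the optimal constant is α = 1.
Therefore α = 1.


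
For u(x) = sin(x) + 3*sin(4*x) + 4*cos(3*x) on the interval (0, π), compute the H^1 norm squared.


||u||_{H^1(0,π)}^2 = 1920/7 + 315*π/2

u'(x) = -12*sin(3*x) + cos(x) + 12*cos(4*x).
Expand u² and (u')² and integrate term by term on (0, π), using: for integers n ≥ 1, ∫_0^π sin²(nx) dx = ∫_0^π cos²(nx) dx = π/2; for n ≠ n', ∫_0^π sin(nx)sin(n'x) dx = ∫_0^π cos(nx)cos(n'x) dx = 0; and by product-to-sum, ∫_0^π sin(nx)cos(n'x) dx = ½∫_0^π [sin((n+n')x) + sin((n−n')x)] dx, which is 0 when n+n' is even and 2n/(n²−n'²) when n+n' is odd (it need not vanish on (0, π)).
  u² squared terms: (3)²·∫sin(4x)² dx = 9·π/2 = 9*π/2;  (4)²·∫cos(3x)² dx = 16·π/2 = 8*π;  (1)²·∫sin(x)² dx = 1·π/2 = π/2.
  u² cross terms: 2·(3)·(4)·∫sin(4x)·cos(3x) dx = 24·(8/7) = 192/7;  2·(3)·(1)·∫sin(4x)·sin(x) dx = 6·(0) = 0;  2·(4)·(1)·∫cos(3x)·sin(x) dx = 8·(0) = 0.
  So ∫_0^π u² dx = 9*π/2 + 8*π + π/2 + 192/7 + 0 + 0 = 192/7 + 13*π.
  (u')² squared terms: (-12)²·∫sin(3x)² dx = 144·π/2 = 72*π;  (12)²·∫cos(4x)² dx = 144·π/2 = 72*π;  (1)²·∫cos(x)² dx = 1·π/2 = π/2.
  (u')² cross terms: 2·(-12)·(12)·∫sin(3x)·cos(4x) dx = -288·(-6/7) = 1728/7;  2·(-12)·(1)·∫sin(3x)·cos(x) dx = -24·(0) = 0;  2·(12)·(1)·∫cos(4x)·cos(x) dx = 24·(0) = 0.
  So ∫_0^π (u')² dx = 72*π + 72*π + π/2 + 1728/7 + 0 + 0 = 1728/7 + 289*π/2.
||u||_{H^1}^2 = (192/7 + 13*π) + (1728/7 + 289*π/2) = 1920/7 + 315*π/2.


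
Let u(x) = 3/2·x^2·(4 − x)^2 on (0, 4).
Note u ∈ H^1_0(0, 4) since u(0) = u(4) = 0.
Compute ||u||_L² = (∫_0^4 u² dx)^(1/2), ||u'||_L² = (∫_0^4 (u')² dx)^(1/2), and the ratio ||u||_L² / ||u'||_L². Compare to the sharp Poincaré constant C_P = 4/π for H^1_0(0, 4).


||u||_L² / ||u'||_L² = 2*sqrt(3)/3 < C_P = 4/π.

u(x) = 3/2·x^2·(4 − x)^2, so u'(x) = 6*x*(x - 4)*(x - 2).
u(x) = 3/2·x^2·(4 − x)^2 vanishes at x = 0 and x = 4, so u ∈ H^1_0(0, 4). Differentiate via the product rule and integrate the resulting polynomials term by term.
  ∫_0^4 u² dx = ∫_0^4 (9*x^8/4 - 36*x^7 + 216*x^6 - 576*x^5 + 576*x^4) dx. Term by term:
    ∫_0^4 9*x^8/4 dx = 65536;  ∫_0^4 -36*x^7 dx = -294912;  ∫_0^4 216*x^6 dx = 3538944/7;
    ∫_0^4 -576*x^5 dx = -393216;  ∫_0^4 576*x^4 dx = 589824/5.
  Sum: 65536 − 294912 + 3538944/7 − 393216 + 589824/5 = 32768/35.
  ∫_0^4 (u')² dx = ∫_0^4 (36*x^6 - 432*x^5 + 1872*x^4 - 3456*x^3 + 2304*x^2) dx. Term by term:
    ∫_0^4 36*x^6 dx = 589824/7;  ∫_0^4 -432*x^5 dx = -294912;  ∫_0^4 1872*x^4 dx = 1916928/5;
    ∫_0^4 -3456*x^3 dx = -221184;  ∫_0^4 2304*x^2 dx = 49152.
  Sum: 589824/7 − 294912 + 1916928/5 − 221184 + 49152 = 24576/35.
∫_0^4 u² dx = 32768/35, so ||u||_L² = 128*sqrt(70)/35.
∫_0^4 (u')² dx = 24576/35, so ||u'||_L² = 64*sqrt(210)/35.
Ratio ||u||_L² / ||u'||_L² = 2*sqrt(3)/3.
Sharp Poincaré constant on H^1_0(0, 4) is C_P = L/π = 4/π, achieved by sin(π/4·x).
A polynomial bump cannot attain the sharp Poincaré constant (only the first sine eigenfunction does), so the ratio is strictly less than C_P, consistent with ||u||_L² ≤ C_P ||u'||_L².


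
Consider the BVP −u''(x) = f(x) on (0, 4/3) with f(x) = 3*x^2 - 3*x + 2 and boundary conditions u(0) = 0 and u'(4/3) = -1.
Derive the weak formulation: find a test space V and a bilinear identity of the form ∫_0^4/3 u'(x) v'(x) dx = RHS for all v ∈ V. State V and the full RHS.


V = {v ∈ H^1(0, 4/3) : v(0) = 0} (test functions vanish at x = 0 where u is specified); weak form: ∫_0^4/3 u'v' dx = ∫_0^4/3 (3*x^2 - 3*x + 2) v dx − v(4/3) for all v ∈ V.

Multiply both sides by a test function v and integrate from 0 to 4/3:
  ∫_0^4/3 −u''(x) v(x) dx = ∫_0^4/3 f(x) v(x) dx.
Integrate the LHS by parts once:
  ∫_0^4/3 −u'' v dx = −[u'(x) v(x)]_0^4/3 + ∫_0^4/3 u'(x) v'(x) dx.
Thus ∫_0^4/3 u'(x) v'(x) dx = ∫_0^4/3 f(x) v(x) dx + [u'(x) v(x)]_0^4/3.
Choose V so that boundary terms are either known or forced to vanish.
Mixed BC: u(0) = 0 (Dirichlet) and u'(4/3) = -1 (Neumann). Define V = {v ∈ H^1(0, 4/3) : v(0) = 0}. Then [u' v]_0^4/3 = u'(4/3)·v(4/3) − u'(0)·0 = − v(4/3).
Weak formulation: find u (satisfying any essential BC) such that ∫_0^4/3 u'(x) v'(x) dx = ∫_0^4/3 f v dx − v(4/3) for all v ∈ V (Dirichlet at 0 absorbed into V; Neumann datum at x = 4/3 contributes the boundary term).
Substituting f(x) = 3*x^2 - 3*x + 2, the right-hand side is ∫_0^4/3 (3*x^2 - 3*x + 2) v dx − v(4/3).


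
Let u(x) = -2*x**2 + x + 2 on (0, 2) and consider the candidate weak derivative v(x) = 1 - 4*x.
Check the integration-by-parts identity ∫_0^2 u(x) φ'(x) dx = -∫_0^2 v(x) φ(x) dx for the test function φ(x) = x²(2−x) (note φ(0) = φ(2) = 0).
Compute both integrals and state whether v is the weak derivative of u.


LHS = 76/15, RHS = 76/15. Yes, v = u' weakly.

u(x) = -2*x**2 + x + 2, classical derivative u'(x) = 1 - 4*x.
φ(x) = x²(2−x), so φ'(x) = x*(4 - 3*x).
Note φ(0) = φ(2) = 0, so the boundary term u·φ vanishes.
LHS = ∫_0^2 u(x) φ'(x) dx = ∫_0^2 (6*x^4 - 11*x^3 - 2*x^2 + 8*x) dx. Term by term:
  ∫_0^2 6*x^4 dx = 192/5;  ∫_0^2 -11*x^3 dx = -44;  ∫_0^2 -2*x^2 dx = -16/3;
  ∫_0^2 8*x dx = 16.
Sum: 192/5 − 44 − 16/3 + 16 = 76/15.
So LHS = 76/15.
∫_0^2 v(x) φ(x) dx = ∫_0^2 (4*x^4 - 9*x^3 + 2*x^2) dx. Term by term:
  ∫_0^2 4*x^4 dx = 128/5;  ∫_0^2 -9*x^3 dx = -36;  ∫_0^2 2*x^2 dx = 16/3.
Sum: 128/5 − 36 + 16/3 = -76/15.
So RHS = -∫_0^2 v(x) φ(x) dx = 76/15.
LHS = RHS, so the identity holds for this test φ.
Moreover u is smooth here and v(x) = u'(x) = 1 - 4*x pointwise, so the identity holds for every test function. Hence v is the weak derivative of u.


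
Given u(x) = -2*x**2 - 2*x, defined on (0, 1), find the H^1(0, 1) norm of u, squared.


||u||_{H^1}^2 = 322/15

The H^1 norm (squared) on an interval (0, L) is
  ||u||_{H^1}^2 = ∫_0^L u(x)^2 dx + ∫_0^L u'(x)^2 dx.
Compute u'(x) = -4*x - 2.
Then u(x)^2 = 4*x**4 + 8*x**3 + 4*x**2 and u'(x)^2 = 16*x**2 + 16*x + 4.
Integrate each monomial from 0 to 1 using ∫_0^1 c·x^n dx = c·1^(n+1)/(n+1):
  ∫_0^1 u(x)^2 dx = ∫_0^1 (4*x^4 + 8*x^3 + 4*x^2) dx. Term by term:
    ∫_0^1 4*x^4 dx = 4/5;  ∫_0^1 8*x^3 dx = 2;  ∫_0^1 4*x^2 dx = 4/3.
  Sum: 4/5 + 2 + 4/3 = 62/15.
  ∫_0^1 u'(x)^2 dx = ∫_0^1 (16*x^2 + 16*x + 4) dx. Term by term:
    ∫_0^1 16*x^2 dx = 16/3;  ∫_0^1 16*x dx = 8;  ∫_0^1 4 dx = 4.
  Sum: 16/3 + 8 + 4 = 52/3.
Adding: ||u||_{H^1}^2 = 62/15 + 52/3 = 322/15.


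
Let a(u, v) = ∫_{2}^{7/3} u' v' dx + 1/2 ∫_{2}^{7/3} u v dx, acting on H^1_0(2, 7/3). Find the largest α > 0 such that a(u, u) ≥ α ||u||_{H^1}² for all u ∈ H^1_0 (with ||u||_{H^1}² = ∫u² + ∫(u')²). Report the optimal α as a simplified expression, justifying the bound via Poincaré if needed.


α = (1 + 18*π^2)/(2*(1 + 9*π^2))

Coercivity of a(·,·) on H^1_0(2, 7/3) means a(u, u) ≥ α ||u||_{H^1}² for every u ∈ H^1_0.
The interval has length L = 1/3, and Poincaré/coercivity depend only on L. Here a(u, u) = ∫(u')² + (1/2)·∫u².
Here 0 < c = 1/2 < 1. The condition a(u,u) ≥ α||u||_{H^1}² reads (1−α)∫(u')² ≥ (α−c)∫u². Any admissible α is ≤ 1 (rapidly oscillating u have ∫u²/∫(u')² → 0), and α = 1 would force 0 ≥ (1−c)∫u², impossible since c < 1; so 1−α > 0. By the sharp Poincaré inequality on H^1_0 of an interval of length L, ∫(u')² ≥ (π/L)²∫u² with equality for the first sine mode sin(π(x−x₀)/L) (x₀ the left endpoint), so the inequality holds for all u iff (1−α)(π/L)² ≥ α − c, i.e. α ≤ ((π/L)² + c)/((π/L)² + 1) = (1 + c(L/π)²)/(1 + (L/π)²). With (π/L)² = 9*π^2 and c = 1/2, the largest admissible constant is α = ((π/L)² + c)/((π/L)² + 1).
Simplifying, α = (1 + 18*π^2)/(2*(1 + 9*π^2)).


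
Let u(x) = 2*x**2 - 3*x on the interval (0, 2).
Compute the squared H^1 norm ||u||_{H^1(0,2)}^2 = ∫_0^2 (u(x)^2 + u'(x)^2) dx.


||u||_{H^1}^2 = 214/15

The H^1 norm (squared) on an interval (0, L) is
  ||u||_{H^1}^2 = ∫_0^L u(x)^2 dx + ∫_0^L u'(x)^2 dx.
Compute u'(x) = 4*x - 3.
Then u(x)^2 = 4*x**4 - 12*x**3 + 9*x**2 and u'(x)^2 = 16*x**2 - 24*x + 9.
Integrate each monomial from 0 to 2 using ∫_0^2 c·x^n dx = c·2^(n+1)/(n+1):
  ∫_0^2 u(x)^2 dx = ∫_0^2 (4*x^4 - 12*x^3 + 9*x^2) dx. Term by term:
    ∫_0^2 4*x^4 dx = 128/5;  ∫_0^2 -12*x^3 dx = -48;  ∫_0^2 9*x^2 dx = 24.
  Sum: 128/5 − 48 + 24 = 8/5.
  ∫_0^2 u'(x)^2 dx = ∫_0^2 (16*x^2 - 24*x + 9) dx. Term by term:
    ∫_0^2 16*x^2 dx = 128/3;  ∫_0^2 -24*x dx = -48;  ∫_0^2 9 dx = 18.
  Sum: 128/3 − 48 + 18 = 38/3.
Adding: ||u||_{H^1}^2 = 8/5 + 38/3 = 214/15.


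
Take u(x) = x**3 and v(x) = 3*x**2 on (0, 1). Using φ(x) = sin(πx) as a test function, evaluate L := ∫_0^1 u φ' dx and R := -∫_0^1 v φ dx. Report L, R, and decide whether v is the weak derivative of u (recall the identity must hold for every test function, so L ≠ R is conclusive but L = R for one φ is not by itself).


LHS = -3/π + 12/π^3, RHS = -3/π + 12/π^3. Yes, v = u' weakly.

u(x) = x**3, classical derivative u'(x) = 3*x**2.
φ(x) = sin(πx), so φ'(x) = π*cos(π*x).
Note φ(0) = φ(1) = 0, so the boundary term u·φ vanishes.
LHS = ∫_0^1 u(x) φ'(x) dx = ∫_0^1 (π*x^3*cos(π*x)) dx. Term by term:
  ∫_0^1 π*x^3*cos(π*x) dx = -3/π + 12/π^3.
So LHS = -3/π + 12/π^3.
∫_0^1 v(x) φ(x) dx = ∫_0^1 (3*x^2*sin(π*x)) dx. Term by term:
  ∫_0^1 3*x^2*sin(π*x) dx = -12/π^3 + 3/π.
So RHS = -∫_0^1 v(x) φ(x) dx = -3/π + 12/π^3.
LHS = RHS, so the identity holds for this test φ.
Moreover u is smooth here and v(x) = u'(x) = 3*x**2 pointwise, so the identity holds for every test function. Hence v is the weak derivative of u.


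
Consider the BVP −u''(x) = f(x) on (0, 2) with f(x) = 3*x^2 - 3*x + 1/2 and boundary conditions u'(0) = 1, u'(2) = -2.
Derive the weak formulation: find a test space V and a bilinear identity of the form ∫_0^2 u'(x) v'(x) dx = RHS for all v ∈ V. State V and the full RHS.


V = H^1(0, 2) (v unrestricted at boundary; u is determined up to an additive constant); weak form: ∫_0^2 u'v' dx = ∫_0^2 (3*x^2 - 3*x + 1/2) v dx − 2·v(2) − v(0) for all v ∈ V.

Multiply both sides by a test function v and integrate from 0 to 2:
  ∫_0^2 −u''(x) v(x) dx = ∫_0^2 f(x) v(x) dx.
Integrate the LHS by parts once:
  ∫_0^2 −u'' v dx = −[u'(x) v(x)]_0^2 + ∫_0^2 u'(x) v'(x) dx.
Thus ∫_0^2 u'(x) v'(x) dx = ∫_0^2 f(x) v(x) dx + [u'(x) v(x)]_0^2.
Choose V so that boundary terms are either known or forced to vanish.
u has inhomogeneous Neumann u'(0) = 1, u'(2) = -2. [u' v]_0^2 = (-2)·v(2) − (1)·v(0) = − 2·v(2) − v(0). Take V = H^1(0, 2); boundary term becomes part of RHS.
Weak formulation: find u (satisfying any essential BC) such that ∫_0^2 u'(x) v'(x) dx = ∫_0^2 f v dx − 2·v(2) − v(0) for all v ∈ V (Neumann data are natural BCs: they enter the RHS as boundary terms).
Substituting f(x) = 3*x^2 - 3*x + 1/2, the right-hand side is ∫_0^2 (3*x^2 - 3*x + 1/2) v dx − 2·v(2) − v(0).
Compatibility check (pure Neumann): taking v ≡ 1 ∈ V gives 0 = ∫_0^2 f dx + (-2) − (1), i.e. ∫_0^2 f dx must equal u'(0) − u'(2) = 3. Indeed ∫_0^2 (3*x^2 - 3*x + 1/2) dx = 3, so the data are compatible. The solution is then unique only up to an additive constant (fix it e.g. by requiring ∫_0^2 u dx = 0).


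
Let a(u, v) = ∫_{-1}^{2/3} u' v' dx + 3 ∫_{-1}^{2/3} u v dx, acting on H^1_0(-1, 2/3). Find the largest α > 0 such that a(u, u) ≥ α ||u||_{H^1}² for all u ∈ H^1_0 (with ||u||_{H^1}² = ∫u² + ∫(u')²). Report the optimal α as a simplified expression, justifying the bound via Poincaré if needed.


α = 1

Coercivity of a(·,·) on H^1_0(-1, 2/3) means a(u, u) ≥ α ||u||_{H^1}² for every u ∈ H^1_0.
The interval has length L = 5/3, and Poincaré/coercivity depend only on L. Here a(u, u) = ∫(u')² + (3)·∫u².
Here c = 3 ≥ 1, so a(u,u) = ∫(u')² + c∫u² ≥ ∫(u')² + ∫u² = ||u||_{H^1}², i.e. α = 1 works. No larger α is possible: a(u,u) ≥ α||u||_{H^1}² means (1−α)∫(u')² ≥ (α−c)∫u², and for the modes u_n = sin(nπ(x−x₀)/L) (x₀ the left endpoint) one has ∫u_n²/∫(u_n')² = (L/(nπ))² → 0, so a(u_n,u_n)/||u_n||_{H^1}² → 1. Hence the optimal constant is α = 1.
Therefore α = 1.


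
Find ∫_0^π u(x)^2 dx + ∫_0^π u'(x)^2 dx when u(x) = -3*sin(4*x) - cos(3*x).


||u||_{H^1(0,π)}^2 = 480/7 + 163*π/2

u'(x) = 3*sin(3*x) - 12*cos(4*x).
Expand u² and (u')² and integrate term by term on (0, π), using: for integers n ≥ 1, ∫_0^π sin²(nx) dx = ∫_0^π cos²(nx) dx = π/2; for n ≠ n', ∫_0^π sin(nx)sin(n'x) dx = ∫_0^π cos(nx)cos(n'x) dx = 0; and by product-to-sum, ∫_0^π sin(nx)cos(n'x) dx = ½∫_0^π [sin((n+n')x) + sin((n−n')x)] dx, which is 0 when n+n' is even and 2n/(n²−n'²) when n+n' is odd (it need not vanish on (0, π)).
  u² squared terms: (-1)²·∫cos(3x)² dx = 1·π/2 = π/2;  (-3)²·∫sin(4x)² dx = 9·π/2 = 9*π/2.
  u² cross terms: 2·(-1)·(-3)·∫cos(3x)·sin(4x) dx = 6·(8/7) = 48/7.
  So ∫_0^π u² dx = π/2 + 9*π/2 + 48/7 = 48/7 + 5*π.
  (u')² squared terms: (-12)²·∫cos(4x)² dx = 144·π/2 = 72*π;  (3)²·∫sin(3x)² dx = 9·π/2 = 9*π/2.
  (u')² cross terms: 2·(-12)·(3)·∫cos(4x)·sin(3x) dx = -72·(-6/7) = 432/7.
  So ∫_0^π (u')² dx = 72*π + 9*π/2 + 432/7 = 432/7 + 153*π/2.
||u||_{H^1}^2 = (48/7 + 5*π) + (432/7 + 153*π/2) = 480/7 + 163*π/2.


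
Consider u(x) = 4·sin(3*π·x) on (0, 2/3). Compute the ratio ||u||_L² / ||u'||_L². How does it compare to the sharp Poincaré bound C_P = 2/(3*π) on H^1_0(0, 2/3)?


||u||_L² / ||u'||_L² = 1/(3*π) < C_P = 2/(3*π).

u(x) = 4·sin(3*π·x), so u'(x) = 12*π*cos(3*π*x).
Writing u(x) = A·sin(kπx/L) with A = 4 and k = 2, use ∫_0^L sin²(kπx/L) dx = L/2 and ∫_0^L cos²(kπx/L) dx = L/2.
u² = 16·sin²(3*π·x) and (u')² = 144*π^2·cos²(3*π·x), and each of sin², cos² integrates to L/2 = 1/3 over (0, 2/3).
∫_0^2/3 u² dx = 16/3, so ||u||_L² = 4*sqrt(3)/3.
∫_0^2/3 (u')² dx = 48*π^2, so ||u'||_L² = 4*sqrt(3)*π.
Ratio ||u||_L² / ||u'||_L² = 1/(3*π).
Sharp Poincaré constant on H^1_0(0, 2/3) is C_P = L/π = 2/(3*π), achieved by sin(3*π/2·x).
This is the k = 2 harmonic; the ratio L/(kπ) is strictly less than C_P = L/π, consistent with the sharp inequality ||u||_L² ≤ C_P ||u'||_L².


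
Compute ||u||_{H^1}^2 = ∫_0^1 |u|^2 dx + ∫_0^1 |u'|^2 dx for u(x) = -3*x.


||u||_{H^1}^2 = 12

The H^1 norm (squared) on an interval (0, L) is
  ||u||_{H^1}^2 = ∫_0^L u(x)^2 dx + ∫_0^L u'(x)^2 dx.
Compute u'(x) = -3.
Then u(x)^2 = 9*x**2 and u'(x)^2 = 9.
Integrate each monomial from 0 to 1 using ∫_0^1 c·x^n dx = c·1^(n+1)/(n+1):
  ∫_0^1 u(x)^2 dx = ∫_0^1 (9*x^2) dx. Term by term:
    ∫_0^1 9*x^2 dx = 3.
  ∫_0^1 u'(x)^2 dx = ∫_0^1 (9) dx. Term by term:
    ∫_0^1 9 dx = 9.
Adding: ||u||_{H^1}^2 = 3 + 9 = 12.


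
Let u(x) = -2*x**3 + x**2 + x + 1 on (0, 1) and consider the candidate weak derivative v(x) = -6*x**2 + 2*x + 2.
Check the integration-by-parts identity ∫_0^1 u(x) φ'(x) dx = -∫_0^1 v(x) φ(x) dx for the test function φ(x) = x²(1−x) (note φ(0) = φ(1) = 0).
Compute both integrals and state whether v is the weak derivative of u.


LHS = 1/60, RHS = -1/15. No, v is not the weak derivative of u.

u(x) = -2*x**3 + x**2 + x + 1, classical derivative u'(x) = -6*x**2 + 2*x + 1.
φ(x) = x²(1−x), so φ'(x) = x*(2 - 3*x).
Note φ(0) = φ(1) = 0, so the boundary term u·φ vanishes.
LHS = ∫_0^1 u(x) φ'(x) dx = ∫_0^1 (6*x^5 - 7*x^4 - x^3 - x^2 + 2*x) dx. Term by term:
  ∫_0^1 6*x^5 dx = 1;  ∫_0^1 -7*x^4 dx = -7/5;  ∫_0^1 -x^3 dx = -1/4;
  ∫_0^1 -x^2 dx = -1/3;  ∫_0^1 2*x dx = 1.
Sum: 1 − 7/5 − 1/4 − 1/3 + 1 = 1/60.
So LHS = 1/60.
∫_0^1 v(x) φ(x) dx = ∫_0^1 (6*x^5 - 8*x^4 + 2*x^2) dx. Term by term:
  ∫_0^1 6*x^5 dx = 1;  ∫_0^1 -8*x^4 dx = -8/5;  ∫_0^1 2*x^2 dx = 2/3.
Sum: 1 − 8/5 + 2/3 = 1/15.
So RHS = -∫_0^1 v(x) φ(x) dx = -1/15.
LHS − RHS = 1/12 ≠ 0, so the identity fails.
(For a valid weak derivative the identity must hold for EVERY test function, in particular this one. The failure shows v is NOT the weak derivative of u.)
Correct weak derivative would be u'(x) = -6*x**2 + 2*x + 1.
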